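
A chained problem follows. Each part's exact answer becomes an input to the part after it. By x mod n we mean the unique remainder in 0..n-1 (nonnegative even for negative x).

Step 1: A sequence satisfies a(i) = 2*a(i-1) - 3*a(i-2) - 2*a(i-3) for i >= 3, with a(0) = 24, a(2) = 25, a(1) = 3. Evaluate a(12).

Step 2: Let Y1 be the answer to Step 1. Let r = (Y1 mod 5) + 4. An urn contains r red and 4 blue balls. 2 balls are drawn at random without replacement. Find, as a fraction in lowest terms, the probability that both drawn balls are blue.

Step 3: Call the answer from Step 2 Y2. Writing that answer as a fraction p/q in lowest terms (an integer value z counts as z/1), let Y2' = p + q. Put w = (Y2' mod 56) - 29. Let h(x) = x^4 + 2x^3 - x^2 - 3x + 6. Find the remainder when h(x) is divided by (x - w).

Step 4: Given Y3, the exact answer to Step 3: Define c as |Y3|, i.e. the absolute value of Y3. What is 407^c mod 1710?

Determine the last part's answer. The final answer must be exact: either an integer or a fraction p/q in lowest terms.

Step 1: a(3) = 2*(25) - 3*(3) - 2*(24) = -7; iterating: a(3)=-7, a(4)=-95, a(5)=-219, a(6)=-139, a(7)=569, a(8)=1993, a(9)=2557, a(10)=-2003, a(11)=-15663, a(12)=-30431; answer -30431
Step 2: Y1 = -30431; r = 8; total draws C(12,2) = 66; favorable C(4,2) = 6; P = 1/11; answer 1/11
Step 3: Y2 = 1/11; threaded value p + q = 12; w = -17; remainder = value at the root: 1*(-17)^4 + 2*(-17)^3 - 1*(-17)^2 - 3*(-17)^1 + 6 = (83521) + (-9826) + (-289) + (51) + (6) = 73463; answer 73463
Step 4: Y3 = 73463; c = 73463; squarings mod 1710: 407^1=407, 407^2=1489, 407^4=961, 407^8=121, 407^16=961, 407^32=121, 407^64=961, 407^128=121, 407^256=961, 407^512=121, 407^1024=961, 407^2048=121, 407^4096=961, 407^8192=121, 407^16384=961, 407^32768=121, 407^65536=961; 407^73463 = 407^1 * 407^2 * 407^4 * 407^16 * 407^32 * 407^64 * 407^128 * 407^512 * 407^1024 * 407^2048 * 407^4096 * 407^65536 = 563 (mod 1710); answer 563

563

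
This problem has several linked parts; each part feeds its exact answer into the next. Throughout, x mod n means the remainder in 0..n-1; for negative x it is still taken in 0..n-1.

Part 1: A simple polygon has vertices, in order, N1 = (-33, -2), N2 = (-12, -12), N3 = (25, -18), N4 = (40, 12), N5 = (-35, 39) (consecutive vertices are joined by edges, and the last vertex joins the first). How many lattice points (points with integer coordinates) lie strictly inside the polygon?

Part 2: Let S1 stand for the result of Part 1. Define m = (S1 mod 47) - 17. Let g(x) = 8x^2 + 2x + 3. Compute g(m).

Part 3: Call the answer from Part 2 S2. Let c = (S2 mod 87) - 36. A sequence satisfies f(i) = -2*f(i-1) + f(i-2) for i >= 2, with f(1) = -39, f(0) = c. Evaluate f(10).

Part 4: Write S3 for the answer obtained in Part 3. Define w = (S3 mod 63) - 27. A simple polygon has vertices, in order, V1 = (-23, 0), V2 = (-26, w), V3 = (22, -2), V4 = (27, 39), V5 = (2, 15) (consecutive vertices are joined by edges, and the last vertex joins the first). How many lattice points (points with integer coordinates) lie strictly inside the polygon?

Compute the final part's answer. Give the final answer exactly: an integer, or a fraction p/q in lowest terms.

1286

Part 1: cross terms: (-33*-12 - -12*-2)=372, (-12*-18 - 25*-12)=516, (25*12 - 40*-18)=1020, (40*39 - -35*12)=1980, (-35*-2 - -33*39)=1357; twice the area = |5245| = 5245; area = 5245/2; boundary points = 1 + 1 + 15 + 3 + 1 = 21; strictly interior points = area - boundary/2 + 1 = 2613; answer 2613
Part 2: S1 = 2613; m = 11; 8*(11)^2 + 2*(11)^1 + 3 = (968) + (22) + (3) = 993; answer 993
Part 3: S2 = 993; c = 0; f(2) = -2*(-39) + 1*(0) = 78; iterating: f(2)=78, f(3)=-195, f(4)=468, f(5)=-1131, f(6)=2730, f(7)=-6591, f(8)=15912, f(9)=-38415, f(10)=92742; answer 92742
Part 4: S3 = 92742; w = -21; cross terms: (-23*-21 - -26*0)=483, (-26*-2 - 22*-21)=514, (22*39 - 27*-2)=912, (27*15 - 2*39)=327, (2*0 - -23*15)=345; twice the area = |2581| = 2581; area = 2581/2; boundary points = 3 + 1 + 1 + 1 + 5 = 11; strictly interior points = area - boundary/2 + 1 = 1286; answer 1286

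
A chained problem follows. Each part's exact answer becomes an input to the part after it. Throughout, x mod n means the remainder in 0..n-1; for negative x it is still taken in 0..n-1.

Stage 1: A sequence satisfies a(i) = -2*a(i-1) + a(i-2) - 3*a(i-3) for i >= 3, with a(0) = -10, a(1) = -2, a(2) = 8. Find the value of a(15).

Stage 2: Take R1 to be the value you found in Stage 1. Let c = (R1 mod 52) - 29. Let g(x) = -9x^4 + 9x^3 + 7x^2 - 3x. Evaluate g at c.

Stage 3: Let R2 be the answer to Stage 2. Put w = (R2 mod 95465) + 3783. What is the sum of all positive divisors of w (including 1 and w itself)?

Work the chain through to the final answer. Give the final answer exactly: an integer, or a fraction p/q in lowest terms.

Stage 1: a(3) = -2*(8) + 1*(-2) - 3*(-10) = 12; iterating: a(3)=12, a(4)=-10, a(5)=8, a(6)=-62, a(7)=162, a(8)=-410, a(9)=1168, a(10)=-3232, a(11)=8862, a(12)=-24460, a(13)=67478, a(14)=-186002, a(15)=512862; answer 512862
Stage 2: R1 = 512862; c = 9; -9*(9)^4 + 9*(9)^3 + 7*(9)^2 - 3*(9)^1 = (-59049) + (6561) + (567) + (-27) = -51948; answer -51948
Stage 3: R2 = -51948; w = 47300; 47300 = 2^2 * 5^2 * 11 * 43; sigma = (1 + 2 + 4) * (1 + 5 + 25) * (1 + 11) * (1 + 43) = 7 * 31 * 12 * 44 = 114576; answer 114576

114576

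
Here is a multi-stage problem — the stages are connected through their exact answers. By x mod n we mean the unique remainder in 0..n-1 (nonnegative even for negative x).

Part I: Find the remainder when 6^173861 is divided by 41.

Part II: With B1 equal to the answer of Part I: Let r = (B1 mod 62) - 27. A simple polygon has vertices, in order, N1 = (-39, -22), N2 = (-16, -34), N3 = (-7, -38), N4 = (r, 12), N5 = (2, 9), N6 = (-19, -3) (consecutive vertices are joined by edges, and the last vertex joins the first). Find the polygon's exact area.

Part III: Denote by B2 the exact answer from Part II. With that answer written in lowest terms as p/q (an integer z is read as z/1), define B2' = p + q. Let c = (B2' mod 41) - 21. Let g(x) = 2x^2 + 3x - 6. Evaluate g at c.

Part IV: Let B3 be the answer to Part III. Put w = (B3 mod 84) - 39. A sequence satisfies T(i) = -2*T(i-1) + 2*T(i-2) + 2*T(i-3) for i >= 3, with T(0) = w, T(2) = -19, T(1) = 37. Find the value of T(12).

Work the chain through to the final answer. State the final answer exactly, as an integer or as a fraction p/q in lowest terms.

Part I: squarings mod 41: 6^1=6, 6^2=36, 6^4=25, 6^8=10, 6^16=18, 6^32=37, 6^64=16, 6^128=10, 6^256=18, 6^512=37, 6^1024=16, 6^2048=10, 6^4096=18, 6^8192=37, 6^16384=16, 6^32768=10, 6^65536=18, 6^131072=37; 6^173861 = 6^1 * 6^4 * 6^32 * 6^256 * 6^512 * 6^1024 * 6^8192 * 6^32768 * 6^131072 = 35 (mod 41); answer 35
Part II: B1 = 35; r = 8; cross terms: (-39*-34 - -16*-22)=974, (-16*-38 - -7*-34)=370, (-7*12 - 8*-38)=220, (8*9 - 2*12)=48, (2*-3 - -19*9)=165, (-19*-22 - -39*-3)=301; twice the area = |2078| = 2078; area = 1039; answer 1039
Part III: B2 = 1039; threaded value p + q = 1040; c = -6; 2*(-6)^2 + 3*(-6)^1 - 6 = (72) + (-18) + (-6) = 48; answer 48
Part IV: B3 = 48; w = 9; T(3) = -2*(-19) + 2*(37) + 2*(9) = 130; iterating: T(3)=130, T(4)=-224, T(5)=670, T(6)=-1528, T(7)=3948, T(8)=-9612, T(9)=24064, T(10)=-59456, T(11)=147816, T(12)=-366416; answer -366416

-366416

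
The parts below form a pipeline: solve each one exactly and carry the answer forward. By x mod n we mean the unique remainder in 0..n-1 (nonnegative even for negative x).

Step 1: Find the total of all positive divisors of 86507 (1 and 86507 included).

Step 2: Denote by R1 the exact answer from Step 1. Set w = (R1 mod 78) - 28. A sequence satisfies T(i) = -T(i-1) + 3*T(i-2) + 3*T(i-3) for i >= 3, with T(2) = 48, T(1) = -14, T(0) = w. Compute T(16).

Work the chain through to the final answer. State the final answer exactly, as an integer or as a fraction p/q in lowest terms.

150882

Step 1: 86507 = 19 * 29 * 157; sigma = (1 + 19) * (1 + 29) * (1 + 157) = 20 * 30 * 158 = 94800; answer 94800
Step 2: R1 = 94800; w = 2; T(3) = -1*(48) + 3*(-14) + 3*(2) = -84; iterating: T(3)=-84, T(4)=186, T(5)=-294, T(6)=600, T(7)=-924, T(8)=1842, T(9)=-2814, T(10)=5568, T(11)=-8484, T(12)=16746, T(13)=-25494, T(14)=50280, T(15)=-76524, T(16)=150882; answer 150882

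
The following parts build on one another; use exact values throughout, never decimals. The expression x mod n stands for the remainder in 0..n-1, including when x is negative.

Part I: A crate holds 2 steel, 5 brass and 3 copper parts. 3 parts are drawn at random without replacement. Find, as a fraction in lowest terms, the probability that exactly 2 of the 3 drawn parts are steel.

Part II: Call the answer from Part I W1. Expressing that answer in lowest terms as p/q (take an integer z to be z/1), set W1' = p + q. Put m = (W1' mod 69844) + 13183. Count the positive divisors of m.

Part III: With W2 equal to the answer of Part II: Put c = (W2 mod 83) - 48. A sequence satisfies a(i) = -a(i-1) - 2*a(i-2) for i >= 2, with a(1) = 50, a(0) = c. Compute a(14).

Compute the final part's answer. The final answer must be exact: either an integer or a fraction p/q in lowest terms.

Part I: total draws C(10,3) = 120; favorable C(2,2)*C(8,1) = 8; P = 1/15; answer 1/15
Part II: W1 = 1/15; threaded value p + q = 16; m = 13199; 13199 = 67 * 197; number of divisors = (1+1) * (1+1) = 4; answer 4
Part III: W2 = 4; c = -44; a(2) = -1*(50) - 2*(-44) = 38; iterating: a(2)=38, a(3)=-138, a(4)=62, a(5)=214, a(6)=-338, a(7)=-90, a(8)=766, a(9)=-586, a(10)=-946, a(11)=2118, a(12)=-226, a(13)=-4010, a(14)=4462; answer 4462

4462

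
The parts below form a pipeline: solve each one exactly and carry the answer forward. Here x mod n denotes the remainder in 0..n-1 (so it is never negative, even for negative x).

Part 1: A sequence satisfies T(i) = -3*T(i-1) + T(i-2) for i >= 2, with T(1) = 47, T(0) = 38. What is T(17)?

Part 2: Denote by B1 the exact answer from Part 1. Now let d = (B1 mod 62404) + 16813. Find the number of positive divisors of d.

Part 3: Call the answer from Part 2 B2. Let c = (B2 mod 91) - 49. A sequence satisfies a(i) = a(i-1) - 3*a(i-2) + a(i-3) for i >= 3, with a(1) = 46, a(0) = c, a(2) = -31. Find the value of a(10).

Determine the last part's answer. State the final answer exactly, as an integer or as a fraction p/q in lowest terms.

6869

Part 1: T(2) = -3*(47) + 1*(38) = -103; iterating: T(2)=-103, T(3)=356, T(4)=-1171, T(5)=3869, T(6)=-12778, T(7)=42203, T(8)=-139387, T(9)=460364, T(10)=-1520479, T(11)=5021801, T(12)=-16585882, T(13)=54779447, T(14)=-180924223, T(15)=597552116, T(16)=-1973580571, T(17)=6518293829; answer 6518293829
Part 2: B1 = 6518293829; d = 25630; 25630 = 2 * 5 * 11 * 233; number of divisors = (1+1) * (1+1) * (1+1) * (1+1) = 16; answer 16
Part 3: B2 = 16; c = -33; a(3) = 1*(-31) - 3*(46) + 1*(-33) = -202; iterating: a(3)=-202, a(4)=-63, a(5)=512, a(6)=499, a(7)=-1100, a(8)=-2085, a(9)=1714, a(10)=6869; answer 6869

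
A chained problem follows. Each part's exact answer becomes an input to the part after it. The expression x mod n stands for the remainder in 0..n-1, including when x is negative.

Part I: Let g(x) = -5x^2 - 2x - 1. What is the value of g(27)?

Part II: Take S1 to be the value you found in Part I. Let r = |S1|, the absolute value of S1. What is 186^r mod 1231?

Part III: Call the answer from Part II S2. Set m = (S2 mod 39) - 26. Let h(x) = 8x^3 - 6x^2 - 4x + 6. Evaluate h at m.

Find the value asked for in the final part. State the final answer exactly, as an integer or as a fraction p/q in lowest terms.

2428

Part I: -5*(27)^2 - 2*(27)^1 - 1 = (-3645) + (-54) + (-1) = -3700; answer -3700
Part II: S1 = -3700; r = 3700; squarings mod 1231: 186^1=186, 186^2=128, 186^4=381, 186^8=1134, 186^16=792, 186^32=685, 186^64=214, 186^128=249, 186^256=451, 186^512=286, 186^1024=550, 186^2048=905; 186^3700 = 186^4 * 186^16 * 186^32 * 186^64 * 186^512 * 186^1024 * 186^2048 = 1125 (mod 1231); answer 1125
Part III: S2 = 1125; m = 7; 8*(7)^3 - 6*(7)^2 - 4*(7)^1 + 6 = (2744) + (-294) + (-28) + (6) = 2428; answer 2428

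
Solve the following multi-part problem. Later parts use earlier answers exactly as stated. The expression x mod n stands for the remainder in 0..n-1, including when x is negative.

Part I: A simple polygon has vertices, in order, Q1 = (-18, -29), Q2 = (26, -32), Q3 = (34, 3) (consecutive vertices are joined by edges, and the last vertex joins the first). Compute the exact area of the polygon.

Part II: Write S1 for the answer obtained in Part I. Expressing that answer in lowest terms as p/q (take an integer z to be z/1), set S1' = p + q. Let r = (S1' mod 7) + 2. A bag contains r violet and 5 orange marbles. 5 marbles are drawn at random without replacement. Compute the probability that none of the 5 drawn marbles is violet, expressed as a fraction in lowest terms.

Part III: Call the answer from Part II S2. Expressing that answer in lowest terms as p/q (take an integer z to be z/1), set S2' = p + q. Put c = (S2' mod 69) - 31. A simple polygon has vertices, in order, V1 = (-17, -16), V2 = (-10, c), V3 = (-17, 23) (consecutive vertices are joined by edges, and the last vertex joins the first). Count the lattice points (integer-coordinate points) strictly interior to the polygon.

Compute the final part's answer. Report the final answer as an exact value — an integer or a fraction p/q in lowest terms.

117

Part I: cross terms: (-18*-32 - 26*-29)=1330, (26*3 - 34*-32)=1166, (34*-29 - -18*3)=-932; twice the area = |1564| = 1564; area = 782; answer 782
Part II: S1 = 782; threaded value p + q = 783; r = 8; total draws C(13,5) = 1287; favorable C(5,5) = 1; P = 1/1287; answer 1/1287
Part III: S2 = 1/1287; threaded value p + q = 1288; c = 15; cross terms: (-17*15 - -10*-16)=-415, (-10*23 - -17*15)=25, (-17*-16 - -17*23)=663; twice the area = |273| = 273; area = 273/2; boundary points = 1 + 1 + 39 = 41; strictly interior points = area - boundary/2 + 1 = 117; answer 117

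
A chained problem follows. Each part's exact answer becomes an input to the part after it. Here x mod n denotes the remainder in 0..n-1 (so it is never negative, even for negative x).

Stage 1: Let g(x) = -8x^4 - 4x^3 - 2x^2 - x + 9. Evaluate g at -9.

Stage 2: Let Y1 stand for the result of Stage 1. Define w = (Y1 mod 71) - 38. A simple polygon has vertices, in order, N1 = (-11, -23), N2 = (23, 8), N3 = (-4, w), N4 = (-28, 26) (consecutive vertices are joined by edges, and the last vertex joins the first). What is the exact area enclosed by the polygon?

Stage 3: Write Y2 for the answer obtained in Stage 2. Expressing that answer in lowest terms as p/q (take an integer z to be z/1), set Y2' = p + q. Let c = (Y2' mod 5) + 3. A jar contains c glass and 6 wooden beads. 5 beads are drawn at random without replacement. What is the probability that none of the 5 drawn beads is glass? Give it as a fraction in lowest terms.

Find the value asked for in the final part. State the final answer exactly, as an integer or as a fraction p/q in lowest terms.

2/429

Stage 1: -8*(-9)^4 - 4*(-9)^3 - 2*(-9)^2 - 1*(-9)^1 + 9 = (-52488) + (2916) + (-162) + (9) + (9) = -49716; answer -49716
Stage 2: Y1 = -49716; w = 17; cross terms: (-11*8 - 23*-23)=441, (23*17 - -4*8)=423, (-4*26 - -28*17)=372, (-28*-23 - -11*26)=930; twice the area = |2166| = 2166; area = 1083; answer 1083
Stage 3: Y2 = 1083; threaded value p + q = 1084; c = 7; total draws C(13,5) = 1287; favorable C(6,5) = 6; P = 2/429; answer 2/429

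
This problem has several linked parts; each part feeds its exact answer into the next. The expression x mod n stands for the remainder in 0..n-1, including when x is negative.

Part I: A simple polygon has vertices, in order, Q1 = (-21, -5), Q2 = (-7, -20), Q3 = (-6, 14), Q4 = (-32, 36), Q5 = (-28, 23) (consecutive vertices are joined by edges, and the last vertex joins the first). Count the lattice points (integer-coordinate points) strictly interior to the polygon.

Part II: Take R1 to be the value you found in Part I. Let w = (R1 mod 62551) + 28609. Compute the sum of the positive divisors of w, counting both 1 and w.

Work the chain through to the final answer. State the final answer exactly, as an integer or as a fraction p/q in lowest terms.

Part I: cross terms: (-21*-20 - -7*-5)=385, (-7*14 - -6*-20)=-218, (-6*36 - -32*14)=232, (-32*23 - -28*36)=272, (-28*-5 - -21*23)=623; twice the area = |1294| = 1294; area = 647; boundary points = 1 + 1 + 2 + 1 + 7 = 12; strictly interior points = area - boundary/2 + 1 = 642; answer 642
Part II: R1 = 642; w = 29251; 29251 is prime, so its only divisors are 1 and 29251; sigma = 1 + 29251 = 29252; answer 29252

29252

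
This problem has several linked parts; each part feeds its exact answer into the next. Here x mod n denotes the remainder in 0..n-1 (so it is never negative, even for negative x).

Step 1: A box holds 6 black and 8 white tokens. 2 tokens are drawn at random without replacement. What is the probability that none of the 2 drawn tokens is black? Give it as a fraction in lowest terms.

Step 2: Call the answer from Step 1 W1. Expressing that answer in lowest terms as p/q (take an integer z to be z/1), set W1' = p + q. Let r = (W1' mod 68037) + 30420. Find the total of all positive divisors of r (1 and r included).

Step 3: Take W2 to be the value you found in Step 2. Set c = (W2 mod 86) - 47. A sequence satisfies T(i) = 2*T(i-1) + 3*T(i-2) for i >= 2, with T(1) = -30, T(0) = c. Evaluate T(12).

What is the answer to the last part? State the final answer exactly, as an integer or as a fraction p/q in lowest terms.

-7573047

Step 1: total draws C(14,2) = 91; favorable C(8,2) = 28; P = 4/13; answer 4/13
Step 2: W1 = 4/13; threaded value p + q = 17; r = 30437; 30437 = 11 * 2767; sigma = (1 + 11) * (1 + 2767) = 12 * 2768 = 33216; answer 33216
Step 3: W2 = 33216; c = -27; T(2) = 2*(-30) + 3*(-27) = -141; iterating: T(2)=-141, T(3)=-372, T(4)=-1167, T(5)=-3450, T(6)=-10401, T(7)=-31152, T(8)=-93507, T(9)=-280470, T(10)=-841461, T(11)=-2524332, T(12)=-7573047; answer -7573047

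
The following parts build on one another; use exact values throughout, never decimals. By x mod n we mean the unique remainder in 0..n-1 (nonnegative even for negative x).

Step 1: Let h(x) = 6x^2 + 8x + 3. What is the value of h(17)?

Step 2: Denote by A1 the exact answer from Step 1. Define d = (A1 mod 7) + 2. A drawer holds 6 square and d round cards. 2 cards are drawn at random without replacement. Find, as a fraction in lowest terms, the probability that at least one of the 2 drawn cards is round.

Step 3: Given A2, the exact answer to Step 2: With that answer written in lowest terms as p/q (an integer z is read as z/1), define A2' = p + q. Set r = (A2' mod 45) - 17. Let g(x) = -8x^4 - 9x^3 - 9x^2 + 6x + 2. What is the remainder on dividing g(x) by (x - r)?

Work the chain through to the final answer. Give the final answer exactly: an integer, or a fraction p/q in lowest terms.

Step 1: 6*(17)^2 + 8*(17)^1 + 3 = (1734) + (136) + (3) = 1873; answer 1873
Step 2: A1 = 1873; d = 6; total draws C(12,2) = 66; complement C(6,2) = 15; favorable 66 - 15 = 51; P = 17/22; answer 17/22
Step 3: A2 = 17/22; threaded value p + q = 39; r = 22; remainder = value at the root: -8*(22)^4 - 9*(22)^3 - 9*(22)^2 + 6*(22)^1 + 2 = (-1874048) + (-95832) + (-4356) + (132) + (2) = -1974102; answer -1974102

-1974102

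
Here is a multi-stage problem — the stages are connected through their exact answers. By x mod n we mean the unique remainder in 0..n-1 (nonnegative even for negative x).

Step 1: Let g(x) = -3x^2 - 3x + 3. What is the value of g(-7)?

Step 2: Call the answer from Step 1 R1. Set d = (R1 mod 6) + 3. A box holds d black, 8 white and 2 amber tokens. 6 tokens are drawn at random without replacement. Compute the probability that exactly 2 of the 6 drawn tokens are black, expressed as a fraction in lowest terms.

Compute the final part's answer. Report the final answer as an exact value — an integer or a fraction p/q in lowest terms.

225/572

Step 1: -3*(-7)^2 - 3*(-7)^1 + 3 = (-147) + (21) + (3) = -123; answer -123
Step 2: R1 = -123; d = 6; total draws C(16,6) = 8008; favorable C(6,2)*C(10,4) = 3150; P = 225/572; answer 225/572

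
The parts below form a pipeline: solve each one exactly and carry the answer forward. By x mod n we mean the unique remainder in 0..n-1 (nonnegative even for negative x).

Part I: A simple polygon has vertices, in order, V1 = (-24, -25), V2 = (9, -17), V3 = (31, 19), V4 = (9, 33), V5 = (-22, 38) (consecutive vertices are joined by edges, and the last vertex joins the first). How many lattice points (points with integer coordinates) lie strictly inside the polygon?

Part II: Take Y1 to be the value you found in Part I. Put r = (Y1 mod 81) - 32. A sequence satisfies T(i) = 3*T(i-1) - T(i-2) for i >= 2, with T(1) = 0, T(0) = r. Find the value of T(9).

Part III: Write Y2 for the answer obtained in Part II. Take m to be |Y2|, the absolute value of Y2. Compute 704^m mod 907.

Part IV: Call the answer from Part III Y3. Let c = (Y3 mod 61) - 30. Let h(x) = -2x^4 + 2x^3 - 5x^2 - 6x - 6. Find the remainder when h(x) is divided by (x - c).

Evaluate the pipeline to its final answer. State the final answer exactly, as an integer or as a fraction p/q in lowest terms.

Part I: cross terms: (-24*-17 - 9*-25)=633, (9*19 - 31*-17)=698, (31*33 - 9*19)=852, (9*38 - -22*33)=1068, (-22*-25 - -24*38)=1462; twice the area = |4713| = 4713; area = 4713/2; boundary points = 1 + 2 + 2 + 1 + 1 = 7; strictly interior points = area - boundary/2 + 1 = 2354; answer 2354
Part II: Y1 = 2354; r = -27; T(2) = 3*(0) - 1*(-27) = 27; iterating: T(2)=27, T(3)=81, T(4)=216, T(5)=567, T(6)=1485, T(7)=3888, T(8)=10179, T(9)=26649; answer 26649
Part III: Y2 = 26649; m = 26649; squarings mod 907: 704^1=704, 704^2=394, 704^4=139, 704^8=274, 704^16=702, 704^32=303, 704^64=202, 704^128=896, 704^256=121, 704^512=129, 704^1024=315, 704^2048=362, 704^4096=436, 704^8192=533, 704^16384=198; 704^26649 = 704^1 * 704^8 * 704^16 * 704^2048 * 704^8192 * 704^16384 = 272 (mod 907); answer 272
Part IV: Y3 = 272; c = -2; remainder = value at the root: -2*(-2)^4 + 2*(-2)^3 - 5*(-2)^2 - 6*(-2)^1 - 6 = (-32) + (-16) + (-20) + (12) + (-6) = -62; answer -62

-62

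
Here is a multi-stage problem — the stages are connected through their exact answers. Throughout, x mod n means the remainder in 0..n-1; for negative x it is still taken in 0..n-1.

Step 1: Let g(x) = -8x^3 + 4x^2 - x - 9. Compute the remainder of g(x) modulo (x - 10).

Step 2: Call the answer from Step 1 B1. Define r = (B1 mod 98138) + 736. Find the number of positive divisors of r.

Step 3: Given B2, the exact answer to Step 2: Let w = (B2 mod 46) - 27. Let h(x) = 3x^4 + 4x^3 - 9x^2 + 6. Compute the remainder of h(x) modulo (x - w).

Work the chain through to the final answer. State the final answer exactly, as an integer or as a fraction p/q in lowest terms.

Step 1: remainder = value at the root: -8*(10)^3 + 4*(10)^2 - 1*(10)^1 - 9 = (-8000) + (400) + (-10) + (-9) = -7619; answer -7619
Step 2: B1 = -7619; r = 91255; 91255 = 5 * 18251; number of divisors = (1+1) * (1+1) = 4; answer 4
Step 3: B2 = 4; w = -23; remainder = value at the root: 3*(-23)^4 + 4*(-23)^3 - 9*(-23)^2 + 6 = (839523) + (-48668) + (-4761) + (6) = 786100; answer 786100

786100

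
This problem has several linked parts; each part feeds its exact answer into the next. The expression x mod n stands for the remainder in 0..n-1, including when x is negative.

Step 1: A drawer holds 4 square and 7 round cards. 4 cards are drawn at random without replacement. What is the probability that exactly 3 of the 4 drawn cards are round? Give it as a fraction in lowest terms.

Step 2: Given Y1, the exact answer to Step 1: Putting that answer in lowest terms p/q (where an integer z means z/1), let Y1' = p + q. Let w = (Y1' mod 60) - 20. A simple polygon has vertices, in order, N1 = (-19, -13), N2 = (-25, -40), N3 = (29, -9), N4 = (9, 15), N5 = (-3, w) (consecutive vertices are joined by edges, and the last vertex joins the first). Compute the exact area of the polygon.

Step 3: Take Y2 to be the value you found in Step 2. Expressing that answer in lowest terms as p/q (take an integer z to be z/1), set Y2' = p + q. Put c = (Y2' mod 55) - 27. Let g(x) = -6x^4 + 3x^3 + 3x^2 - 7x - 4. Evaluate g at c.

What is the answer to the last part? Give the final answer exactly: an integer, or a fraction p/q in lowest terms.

-1372298

Step 1: total draws C(11,4) = 330; favorable C(7,3)*C(4,1) = 140; P = 14/33; answer 14/33
Step 2: Y1 = 14/33; threaded value p + q = 47; w = 27; cross terms: (-19*-40 - -25*-13)=435, (-25*-9 - 29*-40)=1385, (29*15 - 9*-9)=516, (9*27 - -3*15)=288, (-3*-13 - -19*27)=552; twice the area = |3176| = 3176; area = 1588; answer 1588
Step 3: Y2 = 1588; threaded value p + q = 1589; c = 22; -6*(22)^4 + 3*(22)^3 + 3*(22)^2 - 7*(22)^1 - 4 = (-1405536) + (31944) + (1452) + (-154) + (-4) = -1372298; answer -1372298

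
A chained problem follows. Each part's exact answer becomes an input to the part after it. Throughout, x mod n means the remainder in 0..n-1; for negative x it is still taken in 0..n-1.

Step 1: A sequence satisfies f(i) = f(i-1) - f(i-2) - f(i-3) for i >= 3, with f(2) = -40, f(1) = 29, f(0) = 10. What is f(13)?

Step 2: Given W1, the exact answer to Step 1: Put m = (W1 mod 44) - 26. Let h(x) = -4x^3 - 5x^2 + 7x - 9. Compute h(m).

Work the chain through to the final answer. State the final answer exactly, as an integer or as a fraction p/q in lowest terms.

-599

Step 1: f(3) = 1*(-40) - 1*(29) - 1*(10) = -79; iterating: f(3)=-79, f(4)=-68, f(5)=51, f(6)=198, f(7)=215, f(8)=-34, f(9)=-447, f(10)=-628, f(11)=-147, f(12)=928, f(13)=1703; answer 1703
Step 2: W1 = 1703; m = 5; -4*(5)^3 - 5*(5)^2 + 7*(5)^1 - 9 = (-500) + (-125) + (35) + (-9) = -599; answer -599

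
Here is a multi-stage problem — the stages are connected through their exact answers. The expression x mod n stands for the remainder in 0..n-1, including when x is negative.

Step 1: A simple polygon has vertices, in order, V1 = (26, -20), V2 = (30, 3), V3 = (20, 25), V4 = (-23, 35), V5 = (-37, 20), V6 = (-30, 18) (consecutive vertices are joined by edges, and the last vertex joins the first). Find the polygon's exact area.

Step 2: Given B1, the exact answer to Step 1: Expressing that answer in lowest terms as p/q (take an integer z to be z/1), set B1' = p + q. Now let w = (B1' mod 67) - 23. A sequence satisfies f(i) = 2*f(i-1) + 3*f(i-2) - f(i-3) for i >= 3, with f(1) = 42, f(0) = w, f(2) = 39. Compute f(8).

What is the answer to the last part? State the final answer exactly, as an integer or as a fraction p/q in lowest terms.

Step 1: cross terms: (26*3 - 30*-20)=678, (30*25 - 20*3)=690, (20*35 - -23*25)=1275, (-23*20 - -37*35)=835, (-37*18 - -30*20)=-66, (-30*-20 - 26*18)=132; twice the area = |3544| = 3544; area = 1772; answer 1772
Step 2: B1 = 1772; threaded value p + q = 1773; w = 8; f(3) = 2*(39) + 3*(42) - 1*(8) = 196; iterating: f(3)=196, f(4)=467, f(5)=1483, f(6)=4171, f(7)=12324, f(8)=35678; answer 35678

35678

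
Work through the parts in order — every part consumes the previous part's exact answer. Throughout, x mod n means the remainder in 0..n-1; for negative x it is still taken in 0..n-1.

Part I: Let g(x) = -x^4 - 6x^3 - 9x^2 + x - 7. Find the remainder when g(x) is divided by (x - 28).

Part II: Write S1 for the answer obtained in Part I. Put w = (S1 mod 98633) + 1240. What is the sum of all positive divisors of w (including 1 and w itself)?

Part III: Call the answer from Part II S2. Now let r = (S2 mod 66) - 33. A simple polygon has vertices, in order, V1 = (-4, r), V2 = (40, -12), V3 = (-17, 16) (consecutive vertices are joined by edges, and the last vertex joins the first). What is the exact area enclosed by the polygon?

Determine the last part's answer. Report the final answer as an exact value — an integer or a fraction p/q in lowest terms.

1973/2

Part I: remainder = value at the root: -1*(28)^4 - 6*(28)^3 - 9*(28)^2 + 1*(28)^1 - 7 = (-614656) + (-131712) + (-7056) + (28) + (-7) = -753403; answer -753403
Part II: S1 = -753403; w = 36901; 36901 is prime, so its only divisors are 1 and 36901; sigma = 1 + 36901 = 36902; answer 36902
Part III: S2 = 36902; r = -25; cross terms: (-4*-12 - 40*-25)=1048, (40*16 - -17*-12)=436, (-17*-25 - -4*16)=489; twice the area = |1973| = 1973; area = 1973/2; answer 1973/2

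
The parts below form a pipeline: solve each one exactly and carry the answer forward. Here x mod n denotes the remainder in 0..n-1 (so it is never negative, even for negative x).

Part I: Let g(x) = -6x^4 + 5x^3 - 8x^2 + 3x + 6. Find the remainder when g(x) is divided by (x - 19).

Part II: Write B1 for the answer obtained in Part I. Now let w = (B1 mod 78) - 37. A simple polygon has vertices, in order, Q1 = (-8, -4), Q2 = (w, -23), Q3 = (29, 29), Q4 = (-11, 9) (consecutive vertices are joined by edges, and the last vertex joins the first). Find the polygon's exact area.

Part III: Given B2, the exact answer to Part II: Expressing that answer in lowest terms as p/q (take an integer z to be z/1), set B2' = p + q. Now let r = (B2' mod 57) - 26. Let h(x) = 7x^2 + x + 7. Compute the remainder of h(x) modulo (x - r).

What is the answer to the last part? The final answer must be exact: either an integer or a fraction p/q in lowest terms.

1003

Part I: remainder = value at the root: -6*(19)^4 + 5*(19)^3 - 8*(19)^2 + 3*(19)^1 + 6 = (-781926) + (34295) + (-2888) + (57) + (6) = -750456; answer -750456
Part II: B1 = -750456; w = 23; cross terms: (-8*-23 - 23*-4)=276, (23*29 - 29*-23)=1334, (29*9 - -11*29)=580, (-11*-4 - -8*9)=116; twice the area = |2306| = 2306; area = 1153; answer 1153
Part III: B2 = 1153; threaded value p + q = 1154; r = -12; remainder = value at the root: 7*(-12)^2 + 1*(-12)^1 + 7 = (1008) + (-12) + (7) = 1003; answer 1003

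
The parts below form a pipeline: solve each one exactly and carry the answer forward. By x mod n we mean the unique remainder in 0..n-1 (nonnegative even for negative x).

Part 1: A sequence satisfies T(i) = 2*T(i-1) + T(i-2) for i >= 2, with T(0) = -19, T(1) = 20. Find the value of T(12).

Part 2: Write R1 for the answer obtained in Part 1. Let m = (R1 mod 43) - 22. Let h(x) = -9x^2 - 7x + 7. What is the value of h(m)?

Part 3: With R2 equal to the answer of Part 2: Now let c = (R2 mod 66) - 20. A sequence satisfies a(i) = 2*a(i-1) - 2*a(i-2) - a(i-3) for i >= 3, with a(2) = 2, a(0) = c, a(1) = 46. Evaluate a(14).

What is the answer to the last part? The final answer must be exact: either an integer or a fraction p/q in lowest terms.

1922

Part 1: T(2) = 2*(20) + 1*(-19) = 21; iterating: T(2)=21, T(3)=62, T(4)=145, T(5)=352, T(6)=849, T(7)=2050, T(8)=4949, T(9)=11948, T(10)=28845, T(11)=69638, T(12)=168121; answer 168121
Part 2: R1 = 168121; m = 12; -9*(12)^2 - 7*(12)^1 + 7 = (-1296) + (-84) + (7) = -1373; answer -1373
Part 3: R2 = -1373; c = -7; a(3) = 2*(2) - 2*(46) - 1*(-7) = -81; iterating: a(3)=-81, a(4)=-212, a(5)=-264, a(6)=-23, a(7)=694, a(8)=1698, a(9)=2031, a(10)=-28, a(11)=-5816, a(12)=-13607, a(13)=-15554, a(14)=1922; answer 1922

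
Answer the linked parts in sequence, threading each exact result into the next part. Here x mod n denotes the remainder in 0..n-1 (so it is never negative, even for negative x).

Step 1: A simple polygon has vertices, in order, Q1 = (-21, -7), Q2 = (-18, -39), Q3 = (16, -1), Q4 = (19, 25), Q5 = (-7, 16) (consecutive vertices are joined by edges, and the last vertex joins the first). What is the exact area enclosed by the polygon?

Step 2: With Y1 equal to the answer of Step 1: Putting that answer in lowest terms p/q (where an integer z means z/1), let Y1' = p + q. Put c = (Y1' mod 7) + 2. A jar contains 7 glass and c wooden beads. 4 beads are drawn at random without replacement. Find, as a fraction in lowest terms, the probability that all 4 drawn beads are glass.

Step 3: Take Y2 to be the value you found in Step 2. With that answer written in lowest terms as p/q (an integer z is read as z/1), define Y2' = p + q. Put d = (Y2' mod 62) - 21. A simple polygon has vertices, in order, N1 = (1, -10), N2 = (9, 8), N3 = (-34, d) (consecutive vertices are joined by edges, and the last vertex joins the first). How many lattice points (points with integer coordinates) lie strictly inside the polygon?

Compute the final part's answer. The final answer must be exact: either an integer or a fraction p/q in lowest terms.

298

Step 1: cross terms: (-21*-39 - -18*-7)=693, (-18*-1 - 16*-39)=642, (16*25 - 19*-1)=419, (19*16 - -7*25)=479, (-7*-7 - -21*16)=385; twice the area = |2618| = 2618; area = 1309; answer 1309
Step 2: Y1 = 1309; threaded value p + q = 1310; c = 3; total draws C(10,4) = 210; favorable C(7,4) = 35; P = 1/6; answer 1/6
Step 3: Y2 = 1/6; threaded value p + q = 7; d = -14; cross terms: (1*8 - 9*-10)=98, (9*-14 - -34*8)=146, (-34*-10 - 1*-14)=354; twice the area = |598| = 598; area = 299; boundary points = 2 + 1 + 1 = 4; strictly interior points = area - boundary/2 + 1 = 298; answer 298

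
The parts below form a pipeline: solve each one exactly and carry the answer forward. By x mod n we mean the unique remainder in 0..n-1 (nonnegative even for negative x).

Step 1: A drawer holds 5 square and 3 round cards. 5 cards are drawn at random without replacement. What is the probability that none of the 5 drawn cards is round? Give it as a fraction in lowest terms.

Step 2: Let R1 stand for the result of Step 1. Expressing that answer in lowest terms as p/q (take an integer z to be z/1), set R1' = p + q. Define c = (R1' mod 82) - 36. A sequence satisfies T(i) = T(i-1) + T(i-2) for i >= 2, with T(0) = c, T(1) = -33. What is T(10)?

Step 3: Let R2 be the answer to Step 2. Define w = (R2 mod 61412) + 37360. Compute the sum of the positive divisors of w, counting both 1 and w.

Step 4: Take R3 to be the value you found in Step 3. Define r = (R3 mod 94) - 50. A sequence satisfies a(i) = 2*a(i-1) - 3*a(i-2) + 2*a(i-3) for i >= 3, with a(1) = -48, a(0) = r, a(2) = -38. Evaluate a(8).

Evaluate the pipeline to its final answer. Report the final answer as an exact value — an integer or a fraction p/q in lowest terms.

Step 1: total draws C(8,5) = 56; favorable C(5,5) = 1; P = 1/56; answer 1/56
Step 2: R1 = 1/56; threaded value p + q = 57; c = 21; T(2) = 1*(-33) + 1*(21) = -12; iterating: T(2)=-12, T(3)=-45, T(4)=-57, T(5)=-102, T(6)=-159, T(7)=-261, T(8)=-420, T(9)=-681, T(10)=-1101; answer -1101
Step 3: R2 = -1101; w = 97671; 97671 = 3 * 7 * 4651; sigma = (1 + 3) * (1 + 7) * (1 + 4651) = 4 * 8 * 4652 = 148864; answer 148864
Step 4: R3 = 148864; r = 12; a(3) = 2*(-38) - 3*(-48) + 2*(12) = 92; iterating: a(3)=92, a(4)=202, a(5)=52, a(6)=-318, a(7)=-388, a(8)=282; answer 282

282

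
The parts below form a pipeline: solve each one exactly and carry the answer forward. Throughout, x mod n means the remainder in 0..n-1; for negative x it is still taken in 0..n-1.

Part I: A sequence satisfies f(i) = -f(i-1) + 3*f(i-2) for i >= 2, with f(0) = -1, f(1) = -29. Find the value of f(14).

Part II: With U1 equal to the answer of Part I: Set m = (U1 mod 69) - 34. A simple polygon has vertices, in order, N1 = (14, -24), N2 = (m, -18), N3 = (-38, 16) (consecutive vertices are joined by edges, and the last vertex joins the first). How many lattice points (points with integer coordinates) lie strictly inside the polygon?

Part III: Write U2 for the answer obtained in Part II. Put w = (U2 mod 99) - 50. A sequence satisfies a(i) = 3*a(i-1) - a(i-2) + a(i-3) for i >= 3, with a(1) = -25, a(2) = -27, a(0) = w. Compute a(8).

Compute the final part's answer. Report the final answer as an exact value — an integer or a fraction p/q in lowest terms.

-16865

Part I: f(2) = -1*(-29) + 3*(-1) = 26; iterating: f(2)=26, f(3)=-113, f(4)=191, f(5)=-530, f(6)=1103, f(7)=-2693, f(8)=6002, f(9)=-14081, f(10)=32087, f(11)=-74330, f(12)=170591, f(13)=-393581, f(14)=905354; answer 905354
Part II: U1 = 905354; m = -29; cross terms: (14*-18 - -29*-24)=-948, (-29*16 - -38*-18)=-1148, (-38*-24 - 14*16)=688; twice the area = |-1408| = 1408; area = 704; boundary points = 1 + 1 + 4 = 6; strictly interior points = area - boundary/2 + 1 = 702; answer 702
Part III: U2 = 702; w = -41; a(3) = 3*(-27) - 1*(-25) + 1*(-41) = -97; iterating: a(3)=-97, a(4)=-289, a(5)=-797, a(6)=-2199, a(7)=-6089, a(8)=-16865; answer -16865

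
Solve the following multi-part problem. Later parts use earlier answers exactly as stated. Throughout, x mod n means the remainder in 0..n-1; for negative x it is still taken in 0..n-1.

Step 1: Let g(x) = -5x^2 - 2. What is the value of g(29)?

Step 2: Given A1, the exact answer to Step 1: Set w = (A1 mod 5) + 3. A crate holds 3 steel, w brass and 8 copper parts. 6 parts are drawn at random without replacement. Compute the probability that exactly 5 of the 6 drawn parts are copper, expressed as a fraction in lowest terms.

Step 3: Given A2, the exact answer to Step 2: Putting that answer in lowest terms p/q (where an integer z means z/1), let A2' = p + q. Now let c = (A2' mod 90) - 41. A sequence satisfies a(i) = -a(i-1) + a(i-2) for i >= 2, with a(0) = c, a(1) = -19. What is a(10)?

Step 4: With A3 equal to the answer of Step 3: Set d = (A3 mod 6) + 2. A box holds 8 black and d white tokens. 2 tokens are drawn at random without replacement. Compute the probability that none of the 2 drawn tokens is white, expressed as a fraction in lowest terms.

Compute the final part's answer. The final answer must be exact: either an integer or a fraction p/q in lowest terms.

Step 1: -5*(29)^2 - 2 = (-4205) + (-2) = -4207; answer -4207
Step 2: A1 = -4207; w = 6; total draws C(17,6) = 12376; favorable C(8,5)*C(9,1) = 504; P = 9/221; answer 9/221
Step 3: A2 = 9/221; threaded value p + q = 230; c = 9; a(2) = -1*(-19) + 1*(9) = 28; iterating: a(2)=28, a(3)=-47, a(4)=75, a(5)=-122, a(6)=197, a(7)=-319, a(8)=516, a(9)=-835, a(10)=1351; answer 1351
Step 4: A3 = 1351; d = 3; total draws C(11,2) = 55; favorable C(8,2) = 28; P = 28/55; answer 28/55

28/55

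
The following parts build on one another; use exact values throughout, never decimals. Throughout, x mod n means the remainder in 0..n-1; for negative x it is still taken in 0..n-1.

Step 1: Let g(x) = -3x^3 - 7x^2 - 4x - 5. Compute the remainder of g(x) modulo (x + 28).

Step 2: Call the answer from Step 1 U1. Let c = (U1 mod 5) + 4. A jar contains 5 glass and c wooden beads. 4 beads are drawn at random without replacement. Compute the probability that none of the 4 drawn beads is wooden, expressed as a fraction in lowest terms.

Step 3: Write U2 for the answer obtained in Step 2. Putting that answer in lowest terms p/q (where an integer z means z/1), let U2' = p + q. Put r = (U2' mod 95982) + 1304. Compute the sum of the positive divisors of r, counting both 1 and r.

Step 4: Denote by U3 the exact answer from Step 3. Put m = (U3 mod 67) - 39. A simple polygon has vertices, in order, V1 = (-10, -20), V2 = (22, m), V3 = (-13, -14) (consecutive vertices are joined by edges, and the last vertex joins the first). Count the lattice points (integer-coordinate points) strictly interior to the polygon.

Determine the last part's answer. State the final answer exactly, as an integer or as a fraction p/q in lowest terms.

Step 1: remainder = value at the root: -3*(-28)^3 - 7*(-28)^2 - 4*(-28)^1 - 5 = (65856) + (-5488) + (112) + (-5) = 60475; answer 60475
Step 2: U1 = 60475; c = 4; total draws C(9,4) = 126; favorable C(5,4) = 5; P = 5/126; answer 5/126
Step 3: U2 = 5/126; threaded value p + q = 131; r = 1435; 1435 = 5 * 7 * 41; sigma = (1 + 5) * (1 + 7) * (1 + 41) = 6 * 8 * 42 = 2016; answer 2016
Step 4: U3 = 2016; m = -33; cross terms: (-10*-33 - 22*-20)=770, (22*-14 - -13*-33)=-737, (-13*-20 - -10*-14)=120; twice the area = |153| = 153; area = 153/2; boundary points = 1 + 1 + 3 = 5; strictly interior points = area - boundary/2 + 1 = 75; answer 75

75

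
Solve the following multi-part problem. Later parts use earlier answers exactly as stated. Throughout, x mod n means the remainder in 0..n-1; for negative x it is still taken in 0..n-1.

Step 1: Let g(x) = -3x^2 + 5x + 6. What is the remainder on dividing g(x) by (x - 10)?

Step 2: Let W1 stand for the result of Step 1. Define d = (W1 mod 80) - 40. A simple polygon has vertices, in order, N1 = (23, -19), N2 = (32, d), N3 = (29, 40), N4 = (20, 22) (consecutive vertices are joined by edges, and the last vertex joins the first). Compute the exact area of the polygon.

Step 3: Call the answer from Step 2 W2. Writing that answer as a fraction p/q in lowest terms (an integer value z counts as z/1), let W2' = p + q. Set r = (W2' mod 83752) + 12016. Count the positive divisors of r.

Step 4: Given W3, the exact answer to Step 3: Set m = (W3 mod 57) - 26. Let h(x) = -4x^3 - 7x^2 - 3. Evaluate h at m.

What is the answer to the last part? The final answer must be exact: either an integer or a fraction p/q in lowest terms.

51261

Step 1: remainder = value at the root: -3*(10)^2 + 5*(10)^1 + 6 = (-300) + (50) + (6) = -244; answer -244
Step 2: W1 = -244; d = 36; cross terms: (23*36 - 32*-19)=1436, (32*40 - 29*36)=236, (29*22 - 20*40)=-162, (20*-19 - 23*22)=-886; twice the area = |624| = 624; area = 312; answer 312
Step 3: W2 = 312; threaded value p + q = 313; r = 12329; 12329 is prime, so its only divisors are 1 and 12329; count = 2; answer 2
Step 4: W3 = 2; m = -24; -4*(-24)^3 - 7*(-24)^2 - 3 = (55296) + (-4032) + (-3) = 51261; answer 51261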